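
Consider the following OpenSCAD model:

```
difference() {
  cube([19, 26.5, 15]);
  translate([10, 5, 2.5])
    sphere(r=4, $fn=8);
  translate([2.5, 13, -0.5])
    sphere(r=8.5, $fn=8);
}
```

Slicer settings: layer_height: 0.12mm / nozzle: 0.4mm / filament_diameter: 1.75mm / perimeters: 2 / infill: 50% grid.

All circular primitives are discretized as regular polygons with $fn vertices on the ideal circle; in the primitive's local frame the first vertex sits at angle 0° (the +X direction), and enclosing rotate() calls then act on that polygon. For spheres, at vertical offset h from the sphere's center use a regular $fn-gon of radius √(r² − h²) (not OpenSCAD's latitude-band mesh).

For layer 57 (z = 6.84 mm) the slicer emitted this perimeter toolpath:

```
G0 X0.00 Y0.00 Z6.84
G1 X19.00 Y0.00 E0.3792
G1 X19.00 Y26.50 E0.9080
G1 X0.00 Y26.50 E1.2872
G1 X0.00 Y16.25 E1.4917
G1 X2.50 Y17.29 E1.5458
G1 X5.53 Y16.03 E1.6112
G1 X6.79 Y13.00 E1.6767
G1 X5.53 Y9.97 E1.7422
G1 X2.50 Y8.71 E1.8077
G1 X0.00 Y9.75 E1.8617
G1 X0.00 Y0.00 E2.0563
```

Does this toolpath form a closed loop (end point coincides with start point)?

Start point (G0): (0.00, 0.00). End point (last G1): the path returns to the start — closed.

yes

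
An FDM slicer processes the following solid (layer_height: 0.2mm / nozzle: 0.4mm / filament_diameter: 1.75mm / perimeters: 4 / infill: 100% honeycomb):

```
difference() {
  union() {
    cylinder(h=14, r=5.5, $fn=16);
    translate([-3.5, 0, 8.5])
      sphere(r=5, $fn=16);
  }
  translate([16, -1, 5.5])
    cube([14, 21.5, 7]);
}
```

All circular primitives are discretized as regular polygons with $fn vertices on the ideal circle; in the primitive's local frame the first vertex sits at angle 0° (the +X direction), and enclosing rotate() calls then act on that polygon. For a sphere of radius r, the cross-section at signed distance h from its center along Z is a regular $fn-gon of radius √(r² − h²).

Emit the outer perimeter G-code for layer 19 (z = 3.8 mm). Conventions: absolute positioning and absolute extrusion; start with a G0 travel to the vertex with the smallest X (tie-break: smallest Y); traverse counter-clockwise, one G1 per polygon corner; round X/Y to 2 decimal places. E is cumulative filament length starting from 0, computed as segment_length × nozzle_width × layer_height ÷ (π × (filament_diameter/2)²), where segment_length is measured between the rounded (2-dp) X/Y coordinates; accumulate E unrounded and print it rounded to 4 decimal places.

At z = 3.8 mm: the cylinder: section is a regular 16-gon, circumradius r=5.5; the r=5 sphere at (-3.5, 0) contributes a regular 16-gon of circumradius √(5²−4.7²) = 1.706; Combining (union): the r=5 sphere at (-3.5, 0) lies entirely inside the r=5.5 cylinder, so the union is just the r=5.5 cylinder — 1 connected region; the cube at (16, -1) is absent (z outside [5.5, 12.5]); Subtracting the remaining from the first: none of the subtracted shapes is present at this height, so that combined region is unchanged — 1 connected region. The outline is a single polygon with 16 vertices. Extrusion per mm of travel: 0.4 × 0.2 / (π × 0.875²) = 0.033260. Accumulating E over each segment gives final E = 1.1418.

G0 X-5.50 Y0.00 Z3.80
G1 X-5.08 Y-2.10 E0.0712
G1 X-3.89 Y-3.89 E0.1427
G1 X-2.10 Y-5.08 E0.2142
G1 X0.00 Y-5.50 E0.2854
G1 X2.10 Y-5.08 E0.3567
G1 X3.89 Y-3.89 E0.4282
G1 X5.08 Y-2.10 E0.4997
G1 X5.50 Y0.00 E0.5709
G1 X5.08 Y2.10 E0.6421
G1 X3.89 Y3.89 E0.7136
G1 X2.10 Y5.08 E0.7851
G1 X0.00 Y5.50 E0.8563
G1 X-2.10 Y5.08 E0.9276
G1 X-3.89 Y3.89 E0.9990
G1 X-5.08 Y2.10 E1.0705
G1 X-5.50 Y0.00 E1.1418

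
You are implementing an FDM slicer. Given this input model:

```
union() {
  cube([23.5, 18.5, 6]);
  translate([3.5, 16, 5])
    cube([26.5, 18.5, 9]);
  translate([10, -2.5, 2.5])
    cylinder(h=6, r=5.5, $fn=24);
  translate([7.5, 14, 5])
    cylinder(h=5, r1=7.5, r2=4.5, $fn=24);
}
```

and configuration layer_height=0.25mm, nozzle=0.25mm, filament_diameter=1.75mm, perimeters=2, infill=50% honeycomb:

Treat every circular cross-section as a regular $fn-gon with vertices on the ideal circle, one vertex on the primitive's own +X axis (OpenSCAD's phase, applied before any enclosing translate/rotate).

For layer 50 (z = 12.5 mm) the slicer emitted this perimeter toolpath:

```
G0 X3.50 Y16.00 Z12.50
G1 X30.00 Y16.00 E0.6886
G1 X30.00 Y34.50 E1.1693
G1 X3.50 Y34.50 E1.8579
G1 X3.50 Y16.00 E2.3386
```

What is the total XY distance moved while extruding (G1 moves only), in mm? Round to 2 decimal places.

Sum the Euclidean lengths of each G1 segment: total = 90.00 mm.

90.00 mm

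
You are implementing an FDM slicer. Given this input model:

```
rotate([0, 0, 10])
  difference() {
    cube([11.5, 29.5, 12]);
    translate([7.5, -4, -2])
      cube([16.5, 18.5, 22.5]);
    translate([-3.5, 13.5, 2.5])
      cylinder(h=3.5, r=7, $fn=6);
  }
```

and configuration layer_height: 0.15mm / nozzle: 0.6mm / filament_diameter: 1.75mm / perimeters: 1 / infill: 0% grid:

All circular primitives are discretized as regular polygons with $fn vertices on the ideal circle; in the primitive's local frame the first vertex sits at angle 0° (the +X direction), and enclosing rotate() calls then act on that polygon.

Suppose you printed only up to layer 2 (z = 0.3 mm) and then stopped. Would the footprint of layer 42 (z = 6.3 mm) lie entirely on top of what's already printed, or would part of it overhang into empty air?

entirely on top

Compare the two slices. At z = 0.3: the 11.5×29.5 cube contributes its full rectangle (area 339.25 mm²); the cube at (7.5, -4) (footprint 16.5×18.5) is included at this height (area 305.25 mm²); the cylinder at (-3.5, 13.5) does not reach this height (z outside [2.5, 6]); After the difference (first − rest): starting from the 11.5×29.5 cube (339.25 mm²), the 16.5×18.5 cube at (7.5, -4) partially overlaps it — only the 58.00 mm² overlap (of its 305.25 mm²) is removed, clipping the outline — area = 281.25 mm²; (whole slice rotated 10° about Z — lengths, areas and connectivity unchanged). At z = 6.3: the cube (footprint 11.5×29.5) is included at this height (area 339.25 mm²); the cube at (7.5, -4) (footprint 16.5×18.5) is included at this height (area 305.25 mm²); the cylinder at (-3.5, 13.5) does not reach this height (z outside [2.5, 6]); Subtracting the remaining from the first: starting from the 11.5×29.5 cube (339.25 mm²), the 16.5×18.5 cube at (7.5, -4) partially overlaps it — only the 58.00 mm² overlap (of its 305.25 mm²) is removed, clipping the outline — area = 281.25 mm²; (rotated 10° about Z; rotation is an isometry so areas/perimeters/island counts are preserved). Checking containment: the cross-section at z = 6.3 is a subset of the cross-section at z = 0.3.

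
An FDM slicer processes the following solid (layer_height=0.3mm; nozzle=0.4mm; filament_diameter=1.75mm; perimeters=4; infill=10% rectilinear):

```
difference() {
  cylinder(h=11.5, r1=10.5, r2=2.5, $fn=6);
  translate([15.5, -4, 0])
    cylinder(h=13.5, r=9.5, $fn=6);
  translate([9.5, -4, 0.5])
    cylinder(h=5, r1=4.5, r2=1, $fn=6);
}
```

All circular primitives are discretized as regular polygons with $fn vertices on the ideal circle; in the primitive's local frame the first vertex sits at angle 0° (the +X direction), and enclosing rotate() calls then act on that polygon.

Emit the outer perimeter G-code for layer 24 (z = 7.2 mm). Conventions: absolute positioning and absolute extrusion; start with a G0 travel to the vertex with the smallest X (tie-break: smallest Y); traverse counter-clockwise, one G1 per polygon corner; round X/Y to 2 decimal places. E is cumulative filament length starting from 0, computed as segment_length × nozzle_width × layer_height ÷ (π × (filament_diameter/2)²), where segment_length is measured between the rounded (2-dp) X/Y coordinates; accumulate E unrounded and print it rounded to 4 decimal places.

At z = 7.2 mm: the cone contributes a regular 6-gon of circumradius 5.491 (interpolated between r1=10.5 and r2=2.5 at t=0.626); the r=9.5 cylinder at (15.5, -4) contributes a regular 6-gon of circumradius 9.5; the cone at (9.5, -4) is not intersected at this z (z outside [0.5, 5.5]); Taking the first minus the rest: starting from the cone, the r=9.5 cylinder at (15.5, -4) misses the remaining region (no effect) — 1 connected region. The outline is a single polygon with 6 vertices. Extrusion per mm of travel: 0.4 × 0.3 / (π × 0.875²) = 0.049890. Accumulating E over each segment gives final E = 1.6448.

G0 X-5.49 Y0.00 Z7.20
G1 X-2.75 Y-4.76 E0.2740
G1 X2.75 Y-4.76 E0.5484
G1 X5.49 Y0.00 E0.8224
G1 X2.75 Y4.76 E1.0964
G1 X-2.75 Y4.76 E1.3708
G1 X-5.49 Y0.00 E1.6448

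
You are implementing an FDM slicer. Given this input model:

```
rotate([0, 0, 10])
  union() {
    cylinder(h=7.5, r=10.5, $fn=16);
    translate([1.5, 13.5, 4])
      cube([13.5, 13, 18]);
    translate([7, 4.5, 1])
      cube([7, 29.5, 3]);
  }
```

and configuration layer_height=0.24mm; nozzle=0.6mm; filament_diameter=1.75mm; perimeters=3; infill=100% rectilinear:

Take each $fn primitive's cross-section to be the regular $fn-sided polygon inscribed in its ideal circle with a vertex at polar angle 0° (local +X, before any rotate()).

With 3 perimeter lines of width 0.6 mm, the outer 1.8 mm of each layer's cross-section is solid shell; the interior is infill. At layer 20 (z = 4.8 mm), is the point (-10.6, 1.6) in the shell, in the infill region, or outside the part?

At z = 4.8 mm: the r=10.5 cylinder gives a regular 16-gon of circumradius 10.5 (constant along its height); the cube at (1.5, 13.5) (footprint 13.5×13) is included at this height; the cube at (7, 4.5) is absent (z outside [1, 4]); Merging all regions: the 2 present regions are separate (no shared area or edge), so areas and boundary lengths simply add and each stays a separate island — 2 connected regions; (whole slice rotated 10° about Z — lengths, areas and connectivity unchanged). Overall, the cross-section has 2 separate islands. Undo the 10° rotation: the query point maps to (-10.161, 3.416) in the un-rotated model frame. The nearest boundary edge runs (-10.50, 0.00)→(-9.70, 4.02); distance from the point to it = 0.33 mm. The point is not inside any of the regions above, so it lies outside the cross-section (0.33 mm from the nearest boundary).

outside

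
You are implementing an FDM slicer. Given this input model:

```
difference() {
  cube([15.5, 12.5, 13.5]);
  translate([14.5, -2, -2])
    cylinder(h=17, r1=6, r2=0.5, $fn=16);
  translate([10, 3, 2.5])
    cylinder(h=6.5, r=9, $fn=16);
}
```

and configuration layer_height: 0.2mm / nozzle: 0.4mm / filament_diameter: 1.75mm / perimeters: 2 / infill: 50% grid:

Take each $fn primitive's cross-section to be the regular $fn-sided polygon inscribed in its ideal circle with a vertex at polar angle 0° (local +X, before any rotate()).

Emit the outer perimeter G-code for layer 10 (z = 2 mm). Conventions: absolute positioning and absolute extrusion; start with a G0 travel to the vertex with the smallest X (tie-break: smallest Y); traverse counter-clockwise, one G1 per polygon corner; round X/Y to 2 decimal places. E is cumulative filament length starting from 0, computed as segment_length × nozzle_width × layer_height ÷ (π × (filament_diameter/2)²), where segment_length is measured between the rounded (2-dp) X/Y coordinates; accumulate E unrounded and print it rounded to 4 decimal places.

G0 X0.00 Y0.00 Z2.00
G1 X10.29 Y0.00 E0.3422
G1 X11.17 Y1.33 E0.3953
G1 X12.70 Y2.35 E0.4564
G1 X14.50 Y2.71 E0.5175
G1 X15.50 Y2.51 E0.5514
G1 X15.50 Y12.50 E0.8837
G1 X0.00 Y12.50 E1.3992
G1 X0.00 Y0.00 E1.8150

At z = 2 mm: the cube (footprint 15.5×12.5) is included at this height; the cone at (14.5, -2) contributes a regular 16-gon of circumradius 4.706 (interpolated between r1=6 and r2=0.5 at t=0.235); the cylinder at (10, 3) does not reach this height (z outside [2.5, 9]); After the difference (first − rest): starting from the 15.5×12.5 cube, the cone at (14.5, -2) partially overlaps it — only the 10.55 mm² overlap (of its 67.80 mm²) is removed, clipping the outline — 1 connected region. The outline is a single polygon with 8 vertices. Extrusion per mm of travel: 0.4 × 0.2 / (π × 0.875²) = 0.033260. Accumulating E over each segment gives final E = 1.8150.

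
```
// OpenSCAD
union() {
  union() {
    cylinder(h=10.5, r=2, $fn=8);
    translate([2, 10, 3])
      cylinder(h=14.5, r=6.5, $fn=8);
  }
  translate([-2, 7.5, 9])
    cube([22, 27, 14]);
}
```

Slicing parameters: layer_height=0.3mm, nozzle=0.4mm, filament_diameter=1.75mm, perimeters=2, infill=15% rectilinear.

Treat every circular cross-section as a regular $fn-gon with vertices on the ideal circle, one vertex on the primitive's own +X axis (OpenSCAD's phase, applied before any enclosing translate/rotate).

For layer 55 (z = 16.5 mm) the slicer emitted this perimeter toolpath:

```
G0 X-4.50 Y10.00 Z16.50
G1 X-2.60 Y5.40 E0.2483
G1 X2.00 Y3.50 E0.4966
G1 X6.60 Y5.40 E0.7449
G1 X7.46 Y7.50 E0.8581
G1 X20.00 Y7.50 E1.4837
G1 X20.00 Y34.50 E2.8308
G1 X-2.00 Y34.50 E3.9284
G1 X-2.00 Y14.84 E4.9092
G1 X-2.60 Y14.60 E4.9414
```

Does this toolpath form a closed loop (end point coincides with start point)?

Start point (G0): (-4.50, 10.00). End point (last G1): the path does not return to the start — open.

no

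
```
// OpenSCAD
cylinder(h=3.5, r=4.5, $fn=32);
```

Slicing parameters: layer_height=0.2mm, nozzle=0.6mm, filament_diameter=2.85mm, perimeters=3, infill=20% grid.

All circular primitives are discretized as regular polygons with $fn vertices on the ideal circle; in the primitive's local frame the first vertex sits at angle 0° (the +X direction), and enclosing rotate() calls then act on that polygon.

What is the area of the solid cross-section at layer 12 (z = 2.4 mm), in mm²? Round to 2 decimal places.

63.21 mm²

At z = 2.4 mm: the r=4.5 cylinder contributes a regular 32-gon of circumradius 4.5 (area = (32/2)·4.500²·sin(360°/32) = 63.21 mm²). Overall, the cross-section is a single solid region. Net area = 63.21 mm².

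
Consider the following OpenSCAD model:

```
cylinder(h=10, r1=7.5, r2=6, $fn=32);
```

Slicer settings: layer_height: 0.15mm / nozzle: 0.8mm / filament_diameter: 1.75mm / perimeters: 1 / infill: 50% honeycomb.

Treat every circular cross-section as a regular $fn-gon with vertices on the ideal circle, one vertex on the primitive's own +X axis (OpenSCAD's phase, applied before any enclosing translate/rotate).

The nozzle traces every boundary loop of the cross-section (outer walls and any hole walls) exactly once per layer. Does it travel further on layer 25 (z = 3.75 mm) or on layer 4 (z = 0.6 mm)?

Layer 25 (z = 3.75): the cone: at t=0.375 of its height the radius interpolates to r₁+(r₂−r₁)t = 6.938, giving a regular 32-gon of that circumradius (perimeter = 2·32·6.938·sin(180°/32) = 43.52 mm). So its perimeter = 43.52 mm. Layer 4 (z = 0.6): the cone: at t=0.060 of its height the radius interpolates to r₁+(r₂−r₁)t = 7.410, giving a regular 32-gon of that circumradius (perimeter = 2·32·7.410·sin(180°/32) = 46.48 mm). So its perimeter = 46.48 mm. Layer 4 is larger (46.48 vs 43.52 mm).

layer 4 (z = 0.6 mm)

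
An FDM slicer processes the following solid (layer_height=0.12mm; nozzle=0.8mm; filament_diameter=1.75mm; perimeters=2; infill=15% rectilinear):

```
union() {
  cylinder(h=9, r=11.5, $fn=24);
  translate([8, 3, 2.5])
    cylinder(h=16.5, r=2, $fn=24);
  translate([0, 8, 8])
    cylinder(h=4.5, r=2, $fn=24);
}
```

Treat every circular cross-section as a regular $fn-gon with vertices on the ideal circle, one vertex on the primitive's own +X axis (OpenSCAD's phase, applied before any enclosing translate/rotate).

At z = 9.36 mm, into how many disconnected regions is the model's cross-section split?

At z = 9.36 mm: the cylinder does not reach this height (z outside [0, 9]); the r=2 cylinder at (8, 3) gives a regular 24-gon of circumradius 2 (constant along its height); the cylinder at (0, 8): section is a regular 24-gon, circumradius r=2; Merging all regions: the 2 present regions are separate (no shared area or edge), so areas and boundary lengths simply add and each stays a separate island — 2 connected regions. The result has 2 disconnected regions.

2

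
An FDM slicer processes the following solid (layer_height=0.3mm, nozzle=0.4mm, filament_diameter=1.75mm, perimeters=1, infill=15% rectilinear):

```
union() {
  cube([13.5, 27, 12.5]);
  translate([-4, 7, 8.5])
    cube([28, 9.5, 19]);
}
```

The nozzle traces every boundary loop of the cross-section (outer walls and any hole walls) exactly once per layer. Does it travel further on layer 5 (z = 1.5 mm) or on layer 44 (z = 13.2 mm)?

layer 5 (z = 1.5 mm)

Layer 5 (z = 1.5): the 13.5×27 cube contributes its full rectangle (perimeter 81.00 mm); the cube at (-4, 7) is absent (z outside [8.5, 27.5]); Taking the union: only the 13.5×27 cube is present, so the union is just that shape — boundary = 81.00 mm. So its perimeter = 81.00 mm. Layer 44 (z = 13.2): the cube does not reach this height (z outside [0, 12.5]); the cube at (-4, 7) (footprint 28×9.5) is included at this height (perimeter 75.00 mm); Combining (union): only the 28×9.5 cube at (-4, 7) is present, so the union is just that shape — boundary = 75.00 mm. So its perimeter = 75.00 mm. Layer 5 is larger (81.00 vs 75.00 mm).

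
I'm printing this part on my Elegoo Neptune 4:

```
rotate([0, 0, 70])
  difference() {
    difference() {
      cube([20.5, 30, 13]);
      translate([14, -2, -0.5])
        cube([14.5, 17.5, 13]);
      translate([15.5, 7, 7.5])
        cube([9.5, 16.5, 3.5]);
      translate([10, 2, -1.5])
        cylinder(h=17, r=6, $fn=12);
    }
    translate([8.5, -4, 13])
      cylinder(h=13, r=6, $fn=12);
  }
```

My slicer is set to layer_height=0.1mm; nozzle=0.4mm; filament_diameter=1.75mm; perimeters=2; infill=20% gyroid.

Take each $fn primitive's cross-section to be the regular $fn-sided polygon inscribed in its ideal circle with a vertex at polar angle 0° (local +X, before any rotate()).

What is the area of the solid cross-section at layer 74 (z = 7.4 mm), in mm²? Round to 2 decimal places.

446.30 mm²

At z = 7.4 mm: the 20.5×30 cube contributes its full rectangle (area 615.00 mm²); the cube at (14, -2) (footprint 14.5×17.5) is included at this height (area 253.75 mm²); the cube at (15.5, 7) is not intersected at this z (z outside [7.5, 11]); the r=6 cylinder at (10, 2) gives a regular 12-gon of circumradius 6 (constant along its height) (area = (12/2)·6.000²·sin(360°/12) = 108.00 mm²); After the difference (first − rest): starting from the 20.5×30 cube (615.00 mm²), the 14.5×17.5 cube at (14, -2) partially overlaps it — only the 100.75 mm² overlap (of its 253.75 mm²) is removed, clipping the outline; the r=6 cylinder at (10, 2) partially overlaps it — only the 67.95 mm² overlap (of its 108.00 mm²) is removed, clipping the outline — area = 446.30 mm²; the cylinder at (8.5, -4) does not reach this height (z outside [13, 26]); Subtracting the remaining from the first: none of the subtracted shapes is present at this height, so the result so far is unchanged — area = 446.30 mm²; (rotated 70° about Z; rotation is an isometry so areas/perimeters/island counts are preserved). Overall, the cross-section is a single solid region. Net area = 446.30 mm².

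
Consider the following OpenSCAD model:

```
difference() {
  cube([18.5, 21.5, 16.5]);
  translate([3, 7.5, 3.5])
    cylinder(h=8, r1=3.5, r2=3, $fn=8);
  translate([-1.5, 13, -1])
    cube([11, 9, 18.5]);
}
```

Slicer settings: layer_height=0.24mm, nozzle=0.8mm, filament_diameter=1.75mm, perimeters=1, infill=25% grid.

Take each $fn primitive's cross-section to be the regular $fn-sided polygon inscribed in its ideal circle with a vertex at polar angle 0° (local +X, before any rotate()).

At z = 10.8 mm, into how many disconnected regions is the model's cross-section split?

1

At z = 10.8 mm: the cube is present — its section is the full 18.5×21.5 rectangle; the cone at (3, 7.5) contributes a regular 8-gon of circumradius 3.044 (interpolated between r1=3.5 and r2=3 at t=0.913); the 11×9 cube at (-1.5, 13) contributes its full rectangle; After the difference (first − rest): starting from the 18.5×21.5 cube, the cone at (3, 7.5) partially overlaps it — only the 26.20 mm² overlap (of its 26.20 mm²) is removed, clipping the outline; the 11×9 cube at (-1.5, 13) partially overlaps it — only the 80.75 mm² overlap (of its 99.00 mm²) is removed, clipping the outline — 1 connected region. The result has 1 disconnected region.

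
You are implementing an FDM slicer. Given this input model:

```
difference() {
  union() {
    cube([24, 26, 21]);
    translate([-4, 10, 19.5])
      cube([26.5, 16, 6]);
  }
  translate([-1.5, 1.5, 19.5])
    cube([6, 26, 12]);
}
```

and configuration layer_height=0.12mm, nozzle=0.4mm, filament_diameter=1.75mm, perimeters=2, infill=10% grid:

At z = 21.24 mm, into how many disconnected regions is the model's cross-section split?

2

At z = 21.24 mm: the cube is not intersected at this z (z outside [0, 21]); the cube at (-4, 10) is present — its section is the full 26.5×16 rectangle; Merging all regions: only the 26.5×16 cube at (-4, 10) is present, so the union is just that shape — 1 connected region; the cube at (-1.5, 1.5) is present — its section is the full 6×26 rectangle; Subtracting the remaining from the first: starting from that combined region, the 6×26 cube at (-1.5, 1.5) partially overlaps it — only the 96.00 mm² overlap (of its 156.00 mm²) is removed, clipping the outline — 2 connected regions. The result has 2 disconnected regions.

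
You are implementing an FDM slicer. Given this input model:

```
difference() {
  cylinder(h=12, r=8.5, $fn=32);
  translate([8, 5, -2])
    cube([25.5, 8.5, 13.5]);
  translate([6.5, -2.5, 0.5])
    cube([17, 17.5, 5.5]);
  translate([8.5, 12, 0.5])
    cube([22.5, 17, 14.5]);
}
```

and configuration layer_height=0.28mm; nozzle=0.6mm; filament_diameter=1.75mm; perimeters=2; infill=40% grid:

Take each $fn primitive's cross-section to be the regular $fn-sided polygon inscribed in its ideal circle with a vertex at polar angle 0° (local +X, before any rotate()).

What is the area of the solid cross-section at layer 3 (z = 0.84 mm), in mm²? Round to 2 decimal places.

At z = 0.84 mm: the r=8.5 cylinder contributes a regular 32-gon of circumradius 8.5 (area = (32/2)·8.500²·sin(360°/32) = 225.52 mm²); the cube at (8, 5) is present — its section is the full 25.5×8.5 rectangle (area 216.75 mm²); the 17×17.5 cube at (6.5, -2.5) contributes its full rectangle (area 297.50 mm²); the 22.5×17 cube at (8.5, 12) contributes its full rectangle (area 382.50 mm²); Taking the first minus the rest: starting from the r=8.5 cylinder (225.52 mm²), the 25.5×8.5 cube at (8, 5) misses the remaining region (no effect); the 17×17.5 cube at (6.5, -2.5) partially overlaps it — only the 11.95 mm² overlap (of its 297.50 mm²) is removed, clipping the outline; the 22.5×17 cube at (8.5, 12) misses the remaining region (no effect) — area = 213.57 mm². Overall, the cross-section is a single solid region. Net area = 213.57 mm².

213.57 mm²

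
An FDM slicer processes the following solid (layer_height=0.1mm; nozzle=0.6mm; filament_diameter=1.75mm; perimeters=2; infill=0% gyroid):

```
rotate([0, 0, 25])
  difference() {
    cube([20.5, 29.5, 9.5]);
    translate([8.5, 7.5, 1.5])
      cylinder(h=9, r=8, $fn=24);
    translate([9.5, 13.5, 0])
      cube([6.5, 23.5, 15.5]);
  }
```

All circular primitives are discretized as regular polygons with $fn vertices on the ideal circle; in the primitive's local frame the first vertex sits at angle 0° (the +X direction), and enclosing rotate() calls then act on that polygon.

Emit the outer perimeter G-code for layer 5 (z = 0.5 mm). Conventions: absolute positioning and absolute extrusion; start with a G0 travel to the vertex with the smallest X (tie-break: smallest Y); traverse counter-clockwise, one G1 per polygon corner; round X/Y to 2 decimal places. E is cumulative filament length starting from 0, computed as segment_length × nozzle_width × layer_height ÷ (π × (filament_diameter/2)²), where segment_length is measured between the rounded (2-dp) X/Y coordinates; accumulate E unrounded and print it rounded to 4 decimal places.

G0 X-12.47 Y26.74 Z0.50
G1 X0.00 Y0.00 E0.7360
G1 X18.58 Y8.66 E1.2473
G1 X6.11 Y35.40 E1.9833
G1 X2.03 Y33.50 E2.0956
G1 X8.80 Y19.00 E2.4948
G1 X2.90 Y16.25 E2.6572
G1 X-3.86 Y30.75 E3.0563
G1 X-12.47 Y26.74 E3.2932

At z = 0.5 mm: the cube (footprint 20.5×29.5) is included at this height; the cylinder at (8.5, 7.5) is absent (z outside [1.5, 10.5]); the cube at (9.5, 13.5) is present — its section is the full 6.5×23.5 rectangle; Taking the first minus the rest: starting from the 20.5×29.5 cube, the 6.5×23.5 cube at (9.5, 13.5) partially overlaps it — only the 104.00 mm² overlap (of its 152.75 mm²) is removed, clipping the outline — 1 connected region; (rotated 25° about Z; rotation is an isometry so areas/perimeters/island counts are preserved). The outline is a single polygon with 8 vertices. Extrusion per mm of travel: 0.6 × 0.1 / (π × 0.875²) = 0.024945. Accumulating E over each segment gives final E = 3.2932.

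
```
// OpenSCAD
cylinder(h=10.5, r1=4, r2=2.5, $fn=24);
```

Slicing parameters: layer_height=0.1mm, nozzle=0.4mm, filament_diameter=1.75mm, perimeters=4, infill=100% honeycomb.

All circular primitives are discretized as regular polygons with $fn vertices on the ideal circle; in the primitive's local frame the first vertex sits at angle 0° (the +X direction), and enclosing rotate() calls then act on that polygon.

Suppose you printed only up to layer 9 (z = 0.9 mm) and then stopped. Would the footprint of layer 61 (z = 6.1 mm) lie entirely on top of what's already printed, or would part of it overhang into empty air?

entirely on top

Compare the two slices. At z = 0.9: the cone: at t=0.086 of its height the radius interpolates to r₁+(r₂−r₁)t = 3.871, giving a regular 24-gon of that circumradius (area = (24/2)·3.871²·sin(360°/24) = 46.55 mm²). At z = 6.1: the cone: at t=0.581 of its height the radius interpolates to r₁+(r₂−r₁)t = 3.129, giving a regular 24-gon of that circumradius (area = (24/2)·3.129²·sin(360°/24) = 30.40 mm²). Checking containment: the cross-section at z = 6.1 is a subset of the cross-section at z = 0.9.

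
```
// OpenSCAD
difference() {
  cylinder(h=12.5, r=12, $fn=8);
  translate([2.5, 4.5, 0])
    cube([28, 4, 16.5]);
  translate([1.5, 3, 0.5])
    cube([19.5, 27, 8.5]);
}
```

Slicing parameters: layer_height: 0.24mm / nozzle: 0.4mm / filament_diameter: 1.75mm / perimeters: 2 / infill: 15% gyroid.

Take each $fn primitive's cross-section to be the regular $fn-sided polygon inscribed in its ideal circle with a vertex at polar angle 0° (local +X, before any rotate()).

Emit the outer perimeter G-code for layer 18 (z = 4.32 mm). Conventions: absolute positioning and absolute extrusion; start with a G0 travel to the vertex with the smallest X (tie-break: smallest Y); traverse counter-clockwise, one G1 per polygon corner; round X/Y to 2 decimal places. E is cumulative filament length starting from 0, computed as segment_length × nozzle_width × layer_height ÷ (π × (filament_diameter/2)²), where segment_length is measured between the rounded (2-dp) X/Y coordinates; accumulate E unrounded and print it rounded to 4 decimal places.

At z = 4.32 mm: the r=12 cylinder gives a regular 8-gon of circumradius 12 (constant along its height); the cube at (2.5, 4.5) is present — its section is the full 28×4 rectangle; the cube at (1.5, 3) (footprint 19.5×27) is included at this height; After the difference (first − rest): starting from the r=12 cylinder, the 28×4 cube at (2.5, 4.5) partially overlaps it — only the 27.23 mm² overlap (of its 112.00 mm²) is removed, clipping the outline; the 19.5×27 cube at (1.5, 3) partially overlaps it — only the 27.42 mm² overlap (of its 526.50 mm²) is removed, clipping the outline — 1 connected region. The outline is a single polygon with 10 vertices. Extrusion per mm of travel: 0.4 × 0.24 / (π × 0.875²) = 0.039912. Accumulating E over each segment gives final E = 3.0984.

G0 X-12.00 Y0.00 Z4.32
G1 X-8.49 Y-8.49 E0.3667
G1 X0.00 Y-12.00 E0.7333
G1 X8.49 Y-8.49 E1.1000
G1 X12.00 Y0.00 E1.4667
G1 X10.76 Y3.00 E1.5962
G1 X1.50 Y3.00 E1.9658
G1 X1.50 Y11.38 E2.3003
G1 X0.00 Y12.00 E2.3651
G1 X-8.49 Y8.49 E2.7317
G1 X-12.00 Y0.00 E3.0984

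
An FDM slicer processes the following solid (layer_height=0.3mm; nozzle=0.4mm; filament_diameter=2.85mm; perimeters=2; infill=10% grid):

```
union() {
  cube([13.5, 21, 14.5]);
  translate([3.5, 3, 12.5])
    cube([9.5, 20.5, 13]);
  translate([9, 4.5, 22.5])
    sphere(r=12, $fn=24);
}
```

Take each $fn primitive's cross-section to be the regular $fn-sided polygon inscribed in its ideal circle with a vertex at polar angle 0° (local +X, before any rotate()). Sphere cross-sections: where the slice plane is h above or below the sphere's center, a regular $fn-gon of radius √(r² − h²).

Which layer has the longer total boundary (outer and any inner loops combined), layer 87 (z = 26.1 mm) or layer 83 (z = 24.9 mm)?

layer 83 (z = 24.9 mm)

Layer 87 (z = 26.1): the cube does not reach this height (z outside [0, 14.5]); the cube at (3.5, 3) is not intersected at this z (z outside [12.5, 25.5]); the r=12 sphere at (9, 4.5) slices to a regular 24-gon of circumradius 11.447 (√(r²−h²) with h=3.6 from center) (perimeter = 2·24·11.447·sin(180°/24) = 71.72 mm); Taking the union: only the r=12 sphere at (9, 4.5) is present, so the union is just that shape — boundary = 71.72 mm. So its perimeter = 71.72 mm. Layer 83 (z = 24.9): the cube is absent (z outside [0, 14.5]); the 9.5×20.5 cube at (3.5, 3) contributes its full rectangle (perimeter 60.00 mm); the sphere at (9, 4.5): section is a regular 24-gon, circumradius = √(r²−h²) = √(12²−2.4²) = 11.758 (perimeter = 2·24·11.758·sin(180°/24) = 73.66 mm); Merging all regions: the regions partially overlap (shared area 121.92 mm²), so the edge portions inside another operand are dropped and the merged outline is re-measured after clipping — boundary = 90.03 mm. So its perimeter = 90.03 mm. Layer 83 is larger (90.03 vs 71.72 mm).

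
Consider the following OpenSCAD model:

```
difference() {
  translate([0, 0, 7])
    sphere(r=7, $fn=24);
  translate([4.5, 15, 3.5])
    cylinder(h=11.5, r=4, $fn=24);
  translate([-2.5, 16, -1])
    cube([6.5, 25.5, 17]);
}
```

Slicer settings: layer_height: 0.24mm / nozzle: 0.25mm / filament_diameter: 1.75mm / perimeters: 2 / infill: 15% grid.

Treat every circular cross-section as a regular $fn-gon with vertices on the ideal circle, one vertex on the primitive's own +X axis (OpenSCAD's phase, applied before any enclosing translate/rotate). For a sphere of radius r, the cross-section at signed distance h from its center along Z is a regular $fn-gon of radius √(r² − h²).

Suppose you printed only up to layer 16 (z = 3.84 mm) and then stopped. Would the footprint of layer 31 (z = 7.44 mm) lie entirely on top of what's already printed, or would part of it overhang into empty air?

part overhangs

Compare the two slices. At z = 3.84: the r=7 sphere slices to a regular 24-gon of circumradius 6.246 (√(r²−h²) with h=3.16 from center) (area = (24/2)·6.246²·sin(360°/24) = 121.17 mm²); the r=4 cylinder at (4.5, 15) gives a regular 24-gon of circumradius 4 (constant along its height) (area = (24/2)·4.000²·sin(360°/24) = 49.69 mm²); the cube at (-2.5, 16) is present — its section is the full 6.5×25.5 rectangle (area 165.75 mm²); After the difference (first − rest): starting from the r=7 sphere (121.17 mm²), the r=4 cylinder at (4.5, 15) misses the remaining region (no effect); the 6.5×25.5 cube at (-2.5, 16) misses the remaining region (no effect) — area = 121.17 mm². At z = 7.44: the r=7 sphere slices to a regular 24-gon of circumradius 6.986 (√(r²−h²) with h=0.44 from center) (area = (24/2)·6.986²·sin(360°/24) = 151.58 mm²); the cylinder at (4.5, 15): section is a regular 24-gon, circumradius r=4 (area = (24/2)·4.000²·sin(360°/24) = 49.69 mm²); the cube at (-2.5, 16) (footprint 6.5×25.5) is included at this height (area 165.75 mm²); Subtracting the remaining from the first: starting from the r=7 sphere (151.58 mm²), the r=4 cylinder at (4.5, 15) misses the remaining region (no effect); the 6.5×25.5 cube at (-2.5, 16) misses the remaining region (no effect) — area = 151.58 mm². Checking containment: at z = 7.44 the cross-section extends beyond the z = 3.84 cross-section by about 30.41 mm².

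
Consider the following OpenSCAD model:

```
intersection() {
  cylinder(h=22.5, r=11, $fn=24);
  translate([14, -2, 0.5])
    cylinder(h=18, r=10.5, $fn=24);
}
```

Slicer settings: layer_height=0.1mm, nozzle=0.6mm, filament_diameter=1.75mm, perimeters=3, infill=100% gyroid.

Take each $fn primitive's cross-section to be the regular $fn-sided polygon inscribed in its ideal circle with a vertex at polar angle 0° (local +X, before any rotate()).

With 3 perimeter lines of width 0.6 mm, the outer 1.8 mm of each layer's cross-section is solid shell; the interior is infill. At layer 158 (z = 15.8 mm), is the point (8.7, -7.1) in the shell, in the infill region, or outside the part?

At z = 15.8 mm: the r=11 cylinder contributes a regular 24-gon of circumradius 11; the r=10.5 cylinder at (14, -2) gives a regular 24-gon of circumradius 10.5 (constant along its height); After intersecting: the r=10.5 cylinder at (14, -2) partially overlaps the r=11 cylinder; clipping to the common part keeps 80.30 mm² — 1 connected region. Overall, the cross-section is a single solid region. The nearest boundary edge runs (9.53, -5.50)→(7.78, -7.78); distance from the point to it = 0.32 mm. The point is not inside any of the regions above, so it lies outside the cross-section (0.32 mm from the nearest boundary).

outside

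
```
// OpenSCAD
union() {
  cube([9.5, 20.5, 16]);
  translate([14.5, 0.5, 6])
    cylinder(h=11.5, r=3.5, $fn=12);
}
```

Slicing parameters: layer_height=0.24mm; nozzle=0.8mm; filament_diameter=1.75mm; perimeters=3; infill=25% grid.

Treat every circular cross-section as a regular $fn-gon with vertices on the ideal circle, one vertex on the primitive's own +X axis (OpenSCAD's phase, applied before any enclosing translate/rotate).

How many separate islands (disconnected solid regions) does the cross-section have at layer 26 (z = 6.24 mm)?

At z = 6.24 mm: the cube (footprint 9.5×20.5) is included at this height; the cylinder at (14.5, 0.5): section is a regular 12-gon, circumradius r=3.5; Combining (union): the 2 present regions are separate (no shared area or edge), so areas and boundary lengths simply add and each stays a separate island — 2 connected regions. Overall, the cross-section has 2 separate islands. Island count = 2.

2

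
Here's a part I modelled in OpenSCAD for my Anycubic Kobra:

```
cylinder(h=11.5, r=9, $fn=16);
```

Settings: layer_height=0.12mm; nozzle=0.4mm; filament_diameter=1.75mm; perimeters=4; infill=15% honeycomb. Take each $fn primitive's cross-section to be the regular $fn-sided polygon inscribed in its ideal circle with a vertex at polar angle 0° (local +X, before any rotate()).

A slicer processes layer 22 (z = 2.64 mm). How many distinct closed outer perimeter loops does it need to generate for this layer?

At z = 2.64 mm: the cylinder: section is a regular 16-gon, circumradius r=9. The result has 1 disconnected region.

1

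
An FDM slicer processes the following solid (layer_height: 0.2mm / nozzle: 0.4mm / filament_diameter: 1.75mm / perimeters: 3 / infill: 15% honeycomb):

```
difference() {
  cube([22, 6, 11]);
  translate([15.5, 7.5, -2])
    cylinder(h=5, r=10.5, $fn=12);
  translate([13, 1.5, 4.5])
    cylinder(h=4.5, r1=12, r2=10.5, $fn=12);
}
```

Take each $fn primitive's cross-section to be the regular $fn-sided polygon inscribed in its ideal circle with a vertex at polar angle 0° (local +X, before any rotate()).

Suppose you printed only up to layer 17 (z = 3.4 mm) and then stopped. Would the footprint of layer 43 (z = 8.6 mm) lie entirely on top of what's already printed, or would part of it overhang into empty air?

entirely on top

Compare the two slices. At z = 3.4: the 22×6 cube contributes its full rectangle (area 132.00 mm²); the cylinder at (15.5, 7.5) is absent (z outside [-2, 3]); the cone at (13, 1.5) does not reach this height (z outside [4.5, 9]); After the difference (first − rest): none of the subtracted shapes is present at this height, so the 22×6 cube is unchanged — area = 132.00 mm². At z = 8.6: the cube (footprint 22×6) is included at this height (area 132.00 mm²); the cylinder at (15.5, 7.5) is not intersected at this z (z outside [-2, 3]); the cone at (13, 1.5) (r1=12→r2=10.5) has section circumradius 10.633 here — a regular 12-gon (area = (12/2)·10.633²·sin(360°/12) = 339.20 mm²); After the difference (first − rest): starting from the 22×6 cube (132.00 mm²), the cone at (13, 1.5) partially overlaps it — only the 114.79 mm² overlap (of its 339.20 mm²) is removed, clipping the outline — area = 17.21 mm². Checking containment: the cross-section at z = 8.6 is a subset of the cross-section at z = 3.4.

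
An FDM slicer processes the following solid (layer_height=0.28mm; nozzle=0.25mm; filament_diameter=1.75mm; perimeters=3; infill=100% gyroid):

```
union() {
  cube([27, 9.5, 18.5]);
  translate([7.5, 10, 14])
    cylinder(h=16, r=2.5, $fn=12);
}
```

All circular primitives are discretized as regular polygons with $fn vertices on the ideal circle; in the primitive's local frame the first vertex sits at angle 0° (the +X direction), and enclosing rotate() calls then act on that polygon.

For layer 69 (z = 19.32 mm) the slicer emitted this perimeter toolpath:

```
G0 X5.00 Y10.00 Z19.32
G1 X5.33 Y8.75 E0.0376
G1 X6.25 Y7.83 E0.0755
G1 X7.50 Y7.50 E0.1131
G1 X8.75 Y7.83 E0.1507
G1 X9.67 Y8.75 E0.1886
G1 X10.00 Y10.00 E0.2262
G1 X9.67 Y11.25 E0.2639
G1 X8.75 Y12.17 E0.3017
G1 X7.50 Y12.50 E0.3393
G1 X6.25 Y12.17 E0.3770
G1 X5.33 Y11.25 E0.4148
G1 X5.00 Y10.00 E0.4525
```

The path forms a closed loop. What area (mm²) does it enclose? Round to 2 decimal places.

18.79 mm²

Apply the shoelace formula to the sequence of (X, Y) vertices; enclosed area = 18.79 mm².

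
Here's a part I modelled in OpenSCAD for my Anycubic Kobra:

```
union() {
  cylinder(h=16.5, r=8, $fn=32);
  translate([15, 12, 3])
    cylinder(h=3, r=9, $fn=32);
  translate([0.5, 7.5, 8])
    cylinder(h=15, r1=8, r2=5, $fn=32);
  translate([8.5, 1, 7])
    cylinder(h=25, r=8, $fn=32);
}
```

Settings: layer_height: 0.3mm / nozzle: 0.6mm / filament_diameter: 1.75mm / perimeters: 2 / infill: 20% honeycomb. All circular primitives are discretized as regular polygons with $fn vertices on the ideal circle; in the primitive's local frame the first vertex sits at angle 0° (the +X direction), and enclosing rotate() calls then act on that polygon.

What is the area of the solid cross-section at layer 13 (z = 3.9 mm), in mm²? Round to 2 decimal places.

At z = 3.9 mm: the r=8 cylinder gives a regular 32-gon of circumradius 8 (constant along its height) (area = (32/2)·8.000²·sin(360°/32) = 199.77 mm²); the r=9 cylinder at (15, 12) contributes a regular 32-gon of circumradius 9 (area = (32/2)·9.000²·sin(360°/32) = 252.84 mm²); the cone at (0.5, 7.5) does not reach this height (z outside [8, 23]); the cylinder at (8.5, 1) is not intersected at this z (z outside [7, 32]); Taking the union: the 2 present regions are separate (no shared area or edge), so areas and boundary lengths simply add and each stays a separate island — area = 452.61 mm². Overall, the cross-section has 2 separate islands. Net area = 452.61 mm².

452.61 mm²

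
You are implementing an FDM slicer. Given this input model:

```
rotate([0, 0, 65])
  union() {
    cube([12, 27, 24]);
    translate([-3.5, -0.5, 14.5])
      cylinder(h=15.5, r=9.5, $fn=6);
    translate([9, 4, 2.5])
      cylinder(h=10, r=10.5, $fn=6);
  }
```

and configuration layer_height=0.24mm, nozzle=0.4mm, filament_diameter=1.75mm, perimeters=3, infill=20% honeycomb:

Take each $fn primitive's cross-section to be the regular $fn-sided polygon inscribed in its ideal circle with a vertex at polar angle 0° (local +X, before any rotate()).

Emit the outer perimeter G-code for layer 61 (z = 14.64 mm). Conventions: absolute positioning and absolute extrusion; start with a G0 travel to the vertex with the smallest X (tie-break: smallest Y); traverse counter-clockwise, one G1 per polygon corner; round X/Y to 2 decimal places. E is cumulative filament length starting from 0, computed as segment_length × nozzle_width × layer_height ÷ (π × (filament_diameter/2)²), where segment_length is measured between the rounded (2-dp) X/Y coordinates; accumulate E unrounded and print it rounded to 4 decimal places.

G0 X-24.47 Y11.41 Z14.64
G1 X-7.00 Y3.27 E0.7692
G1 X-10.49 Y-4.21 E1.0987
G1 X-5.04 Y-11.99 E1.4778
G1 X4.42 Y-11.17 E1.8568
G1 X8.44 Y-2.56 E2.2360
G1 X2.99 Y5.23 E2.6155
G1 X2.41 Y5.18 E2.6387
G1 X5.07 Y10.88 E2.8898
G1 X-19.40 Y22.29 E3.9674
G1 X-24.47 Y11.41 E4.4465

At z = 14.64 mm: the cube (footprint 12×27) is included at this height; the r=9.5 cylinder at (-3.5, -0.5) contributes a regular 6-gon of circumradius 9.5; the cylinder at (9, 4) is not intersected at this z (z outside [2.5, 12.5]); Taking the union: the regions partially overlap (shared area 26.90 mm²), so overlapping operands fuse into one piece — 1 connected region; (whole slice rotated 65° about Z — lengths, areas and connectivity unchanged). The outline is a single polygon with 10 vertices. Extrusion per mm of travel: 0.4 × 0.24 / (π × 0.875²) = 0.039912. Accumulating E over each segment gives final E = 4.4465.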